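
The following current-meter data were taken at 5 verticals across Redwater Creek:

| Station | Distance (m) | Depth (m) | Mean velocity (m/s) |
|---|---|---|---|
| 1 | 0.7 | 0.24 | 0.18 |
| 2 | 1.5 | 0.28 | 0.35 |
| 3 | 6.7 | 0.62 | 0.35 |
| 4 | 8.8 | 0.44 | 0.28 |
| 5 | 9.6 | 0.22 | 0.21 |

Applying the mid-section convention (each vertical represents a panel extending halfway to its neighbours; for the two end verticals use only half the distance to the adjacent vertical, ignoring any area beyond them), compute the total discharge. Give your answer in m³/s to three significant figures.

1.30 m³/s

w_1 = (1.5 − 0.7)/2 = 0.4 m; q_1 = 0.18 × 0.24 × 0.4 = 0.01728 m³/s
w_2 = (6.7 − 0.7)/2 = 3 m; q_2 = 0.35 × 0.28 × 3 = 0.2940 m³/s
w_3 = (8.8 − 1.5)/2 = 3.65 m; q_3 = 0.35 × 0.62 × 3.65 = 0.7921 m³/s
w_4 = (9.6 − 6.7)/2 = 1.45 m; q_4 = 0.28 × 0.44 × 1.45 = 0.1786 m³/s
w_5 = (9.6 − 8.8)/2 = 0.4 m; q_5 = 0.21 × 0.22 × 0.4 = 0.01848 m³/s
Q = Σ qᵢ = 1.300 m³/s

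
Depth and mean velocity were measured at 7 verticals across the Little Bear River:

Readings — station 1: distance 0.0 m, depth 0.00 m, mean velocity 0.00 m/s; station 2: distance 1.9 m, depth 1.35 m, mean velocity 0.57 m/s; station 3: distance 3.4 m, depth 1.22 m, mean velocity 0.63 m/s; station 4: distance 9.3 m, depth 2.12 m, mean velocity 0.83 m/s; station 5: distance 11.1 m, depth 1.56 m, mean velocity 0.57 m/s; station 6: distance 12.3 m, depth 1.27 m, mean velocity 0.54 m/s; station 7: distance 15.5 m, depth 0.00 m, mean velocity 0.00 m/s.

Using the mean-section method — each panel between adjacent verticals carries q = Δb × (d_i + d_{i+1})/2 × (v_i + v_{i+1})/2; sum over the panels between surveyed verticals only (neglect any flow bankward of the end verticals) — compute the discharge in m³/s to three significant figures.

12.5 m³/s

Panel 1-2: Δb = 1.9 m, d̄ = (0.00+1.35)/2 = 0.675, v̄ = (0.00+0.57)/2 = 0.285 → q = 1.9×0.675×0.285 = 0.3655 m³/s
Panel 2-3: Δb = 1.5 m, d̄ = (1.35+1.22)/2 = 1.285, v̄ = (0.57+0.63)/2 = 0.6 → q = 1.5×1.285×0.6 = 1.157 m³/s
Panel 3-4: Δb = 5.9 m, d̄ = (1.22+2.12)/2 = 1.67, v̄ = (0.63+0.83)/2 = 0.73 → q = 5.9×1.67×0.73 = 7.193 m³/s
Panel 4-5: Δb = 1.8 m, d̄ = (2.12+1.56)/2 = 1.84, v̄ = (0.83+0.57)/2 = 0.7 → q = 1.8×1.84×0.7 = 2.318 m³/s
Panel 5-6: Δb = 1.2 m, d̄ = (1.56+1.27)/2 = 1.415, v̄ = (0.57+0.54)/2 = 0.555 → q = 1.2×1.415×0.555 = 0.9424 m³/s
Panel 6-7: Δb = 3.2 m, d̄ = (1.27+0.00)/2 = 0.635, v̄ = (0.54+0.00)/2 = 0.27 → q = 3.2×0.635×0.27 = 0.5486 m³/s
Q = Σ q = 12.52 m³/s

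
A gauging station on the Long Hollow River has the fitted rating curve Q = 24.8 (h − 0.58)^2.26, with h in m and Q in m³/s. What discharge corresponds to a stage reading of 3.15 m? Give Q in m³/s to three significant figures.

209 m³/s

Q = 24.8 × (3.15 − 0.58)^2.26 = 24.8 × 2.57^2.26 = 209.4 m³/s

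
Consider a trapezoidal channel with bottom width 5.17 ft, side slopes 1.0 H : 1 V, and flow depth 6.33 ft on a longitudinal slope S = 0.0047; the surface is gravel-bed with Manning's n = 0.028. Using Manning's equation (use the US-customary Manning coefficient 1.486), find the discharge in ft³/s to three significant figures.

A = (b + z·y)·y = (5.17 + 1.0×6.33)×6.33 = 72.80 ft²
P = b + 2y√(1+z²) = 5.17 + 2×6.33×√(1+1.0²) = 23.07 ft
R = A/P = 72.80/23.07 = 3.155 ft
Q = (1.486/n)·A·R^(2/3)·S^(1/2) = (1.486/0.028) × 72.80 × 3.155^(2/3) × 0.0047^(1/2) = 569.7 ft³/s

570 ft³/s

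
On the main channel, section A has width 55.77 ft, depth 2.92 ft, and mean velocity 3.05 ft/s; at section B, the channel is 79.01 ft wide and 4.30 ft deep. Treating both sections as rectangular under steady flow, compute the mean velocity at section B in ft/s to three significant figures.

1.46 ft/s

Q = A₁V₁ = (55.77×2.92) × 3.05 = 496.7 ft³/s
A₂ = 79.01 × 4.30 = 339.7 ft²
V₂ = Q/A₂ = 496.7/339.7 = 1.462 ft/s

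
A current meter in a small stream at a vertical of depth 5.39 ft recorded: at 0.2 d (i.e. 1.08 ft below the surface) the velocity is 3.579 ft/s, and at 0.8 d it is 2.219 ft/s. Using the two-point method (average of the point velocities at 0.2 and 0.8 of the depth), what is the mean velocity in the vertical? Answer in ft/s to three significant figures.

2.90 ft/s

v̄ = (3.579 + 2.219) / 2 = 2.899 ft/s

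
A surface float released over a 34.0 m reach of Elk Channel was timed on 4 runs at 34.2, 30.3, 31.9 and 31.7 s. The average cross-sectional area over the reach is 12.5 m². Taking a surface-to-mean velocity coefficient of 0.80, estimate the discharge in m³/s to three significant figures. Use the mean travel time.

10.6 m³/s

t̄ = (34.2 + 30.3 + 31.9 + 31.7) / 4 = 32.025 s
v_surface = L / t̄ = 34.0 / 32.025 = 1.062 m/s
v_mean = 0.80 × 1.062 = 0.8493 m/s
Q = A × v_mean = 12.5 × 0.8493 = 10.62 m³/s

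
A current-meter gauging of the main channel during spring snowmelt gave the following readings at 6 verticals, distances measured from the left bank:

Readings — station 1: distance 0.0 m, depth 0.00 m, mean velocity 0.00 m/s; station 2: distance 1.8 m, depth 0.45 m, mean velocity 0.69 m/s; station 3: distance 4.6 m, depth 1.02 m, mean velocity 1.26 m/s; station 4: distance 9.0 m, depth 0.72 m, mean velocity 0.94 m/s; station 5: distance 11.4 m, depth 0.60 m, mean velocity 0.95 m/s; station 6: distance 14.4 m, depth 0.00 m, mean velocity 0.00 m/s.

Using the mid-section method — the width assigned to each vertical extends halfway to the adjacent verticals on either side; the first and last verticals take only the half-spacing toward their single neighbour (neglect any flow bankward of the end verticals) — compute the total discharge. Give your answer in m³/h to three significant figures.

33100 m³/h

w_2 = (4.6 − 0.0)/2 = 2.3 m; q_2 = 0.69 × 0.45 × 2.3 = 0.7142 m³/s
w_3 = (9.0 − 1.8)/2 = 3.6 m; q_3 = 1.26 × 1.02 × 3.6 = 4.627 m³/s
w_4 = (11.4 − 4.6)/2 = 3.4 m; q_4 = 0.94 × 0.72 × 3.4 = 2.301 m³/s
w_5 = (14.4 − 9.0)/2 = 2.7 m; q_5 = 0.95 × 0.60 × 2.7 = 1.539 m³/s
Stations 1, 6 contribute zero (depth or velocity is 0).
Q = Σ qᵢ = 9.181 m³/s
= 9.181 × 3600 = 33050 m³/h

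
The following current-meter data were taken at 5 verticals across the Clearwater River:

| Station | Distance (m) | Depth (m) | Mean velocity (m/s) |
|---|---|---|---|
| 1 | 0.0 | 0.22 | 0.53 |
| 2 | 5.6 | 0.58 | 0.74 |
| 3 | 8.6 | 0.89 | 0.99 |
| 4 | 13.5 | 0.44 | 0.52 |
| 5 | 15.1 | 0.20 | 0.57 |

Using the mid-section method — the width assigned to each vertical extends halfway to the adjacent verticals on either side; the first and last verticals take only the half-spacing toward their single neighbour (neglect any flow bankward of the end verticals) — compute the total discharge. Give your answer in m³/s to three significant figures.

6.49 m³/s

w_1 = (5.6 − 0.0)/2 = 2.8 m; q_1 = 0.53 × 0.22 × 2.8 = 0.3265 m³/s
w_2 = (8.6 − 0.0)/2 = 4.3 m; q_2 = 0.74 × 0.58 × 4.3 = 1.846 m³/s
w_3 = (13.5 − 5.6)/2 = 3.95 m; q_3 = 0.99 × 0.89 × 3.95 = 3.480 m³/s
w_4 = (15.1 − 8.6)/2 = 3.25 m; q_4 = 0.52 × 0.44 × 3.25 = 0.7436 m³/s
w_5 = (15.1 − 13.5)/2 = 0.8 m; q_5 = 0.57 × 0.20 × 0.8 = 0.09120 m³/s
Q = Σ qᵢ = 6.487 m³/s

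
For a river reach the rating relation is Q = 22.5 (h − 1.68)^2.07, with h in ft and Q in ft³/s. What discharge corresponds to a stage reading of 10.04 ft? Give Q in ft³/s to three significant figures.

1820 ft³/s

Q = 22.5 × (10.04 − 1.68)^2.07 = 22.5 × 8.36^2.07 = 1825 ft³/s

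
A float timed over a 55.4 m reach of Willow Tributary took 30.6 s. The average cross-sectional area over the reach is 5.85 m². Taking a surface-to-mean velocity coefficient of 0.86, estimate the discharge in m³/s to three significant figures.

v_surface = L / t̄ = 55.4 / 30.6 = 1.810 m/s
v_mean = 0.86 × 1.810 = 1.557 m/s
Q = A × v_mean = 5.85 × 1.557 = 9.108 m³/s

9.11 m³/s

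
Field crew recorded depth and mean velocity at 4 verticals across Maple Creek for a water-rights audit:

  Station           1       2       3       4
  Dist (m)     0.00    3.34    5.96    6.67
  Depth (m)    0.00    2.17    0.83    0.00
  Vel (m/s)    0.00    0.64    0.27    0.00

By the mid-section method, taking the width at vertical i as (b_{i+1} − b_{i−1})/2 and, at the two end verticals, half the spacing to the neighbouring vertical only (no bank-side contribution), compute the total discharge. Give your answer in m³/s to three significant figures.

4.51 m³/s

w_2 = (5.96 − 0.00)/2 = 2.98 m; q_2 = 0.64 × 2.17 × 2.98 = 4.139 m³/s
w_3 = (6.67 − 3.34)/2 = 1.665 m; q_3 = 0.27 × 0.83 × 1.665 = 0.3731 m³/s
Stations 1, 4 contribute zero (depth or velocity is 0).
Q = Σ qᵢ = 4.512 m³/s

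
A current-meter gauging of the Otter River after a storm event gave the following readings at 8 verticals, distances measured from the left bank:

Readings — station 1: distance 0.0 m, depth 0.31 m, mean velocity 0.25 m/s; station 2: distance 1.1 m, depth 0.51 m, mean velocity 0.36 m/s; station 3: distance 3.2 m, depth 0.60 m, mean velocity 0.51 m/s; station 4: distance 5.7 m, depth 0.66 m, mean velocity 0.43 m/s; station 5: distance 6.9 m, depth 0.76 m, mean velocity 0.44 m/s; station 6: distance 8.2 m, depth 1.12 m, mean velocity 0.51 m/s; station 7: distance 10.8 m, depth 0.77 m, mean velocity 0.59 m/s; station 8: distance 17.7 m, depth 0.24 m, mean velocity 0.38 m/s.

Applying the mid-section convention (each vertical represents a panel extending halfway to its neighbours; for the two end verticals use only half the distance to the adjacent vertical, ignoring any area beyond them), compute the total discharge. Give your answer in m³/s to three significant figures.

5.57 m³/s

w_1 = (1.1 − 0.0)/2 = 0.55 m; q_1 = 0.25 × 0.31 × 0.55 = 0.04263 m³/s
w_2 = (3.2 − 0.0)/2 = 1.6 m; q_2 = 0.36 × 0.51 × 1.6 = 0.2938 m³/s
w_3 = (5.7 − 1.1)/2 = 2.3 m; q_3 = 0.51 × 0.60 × 2.3 = 0.7038 m³/s
w_4 = (6.9 − 3.2)/2 = 1.85 m; q_4 = 0.43 × 0.66 × 1.85 = 0.5250 m³/s
w_5 = (8.2 − 5.7)/2 = 1.25 m; q_5 = 0.44 × 0.76 × 1.25 = 0.4180 m³/s
w_6 = (10.8 − 6.9)/2 = 1.95 m; q_6 = 0.51 × 1.12 × 1.95 = 1.114 m³/s
w_7 = (17.7 − 8.2)/2 = 4.75 m; q_7 = 0.59 × 0.77 × 4.75 = 2.158 m³/s
w_8 = (17.7 − 10.8)/2 = 3.45 m; q_8 = 0.38 × 0.24 × 3.45 = 0.3146 m³/s
Q = Σ qᵢ = 5.570 m³/s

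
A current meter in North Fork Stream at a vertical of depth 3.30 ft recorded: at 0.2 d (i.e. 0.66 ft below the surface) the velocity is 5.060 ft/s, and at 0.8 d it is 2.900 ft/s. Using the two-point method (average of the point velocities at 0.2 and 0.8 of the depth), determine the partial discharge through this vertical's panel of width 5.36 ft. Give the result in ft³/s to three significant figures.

v̄ = (5.060 + 2.900) / 2 = 3.980 ft/s
q = v̄ × d × w = 3.980 × 3.30 × 5.36 = 70.40 ft³/s

70.4 ft³/s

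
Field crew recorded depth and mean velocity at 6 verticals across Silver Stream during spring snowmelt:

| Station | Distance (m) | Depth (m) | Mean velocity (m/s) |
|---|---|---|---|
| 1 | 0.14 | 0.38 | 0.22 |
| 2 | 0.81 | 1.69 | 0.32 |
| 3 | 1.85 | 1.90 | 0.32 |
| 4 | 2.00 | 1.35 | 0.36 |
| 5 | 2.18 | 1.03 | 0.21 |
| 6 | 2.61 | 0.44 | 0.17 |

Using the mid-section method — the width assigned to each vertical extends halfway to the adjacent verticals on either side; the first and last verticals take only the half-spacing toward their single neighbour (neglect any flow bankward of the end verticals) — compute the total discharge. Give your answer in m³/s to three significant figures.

1.01 m³/s

w_1 = (0.81 − 0.14)/2 = 0.335 m; q_1 = 0.22 × 0.38 × 0.335 = 0.02801 m³/s
w_2 = (1.85 − 0.14)/2 = 0.855 m; q_2 = 0.32 × 1.69 × 0.855 = 0.4624 m³/s
w_3 = (2.00 − 0.81)/2 = 0.595 m; q_3 = 0.32 × 1.90 × 0.595 = 0.3618 m³/s
w_4 = (2.18 − 1.85)/2 = 0.165 m; q_4 = 0.36 × 1.35 × 0.165 = 0.08019 m³/s
w_5 = (2.61 − 2.00)/2 = 0.305 m; q_5 = 0.21 × 1.03 × 0.305 = 0.06597 m³/s
w_6 = (2.61 − 2.18)/2 = 0.215 m; q_6 = 0.17 × 0.44 × 0.215 = 0.01608 m³/s
Q = Σ qᵢ = 1.014 m³/s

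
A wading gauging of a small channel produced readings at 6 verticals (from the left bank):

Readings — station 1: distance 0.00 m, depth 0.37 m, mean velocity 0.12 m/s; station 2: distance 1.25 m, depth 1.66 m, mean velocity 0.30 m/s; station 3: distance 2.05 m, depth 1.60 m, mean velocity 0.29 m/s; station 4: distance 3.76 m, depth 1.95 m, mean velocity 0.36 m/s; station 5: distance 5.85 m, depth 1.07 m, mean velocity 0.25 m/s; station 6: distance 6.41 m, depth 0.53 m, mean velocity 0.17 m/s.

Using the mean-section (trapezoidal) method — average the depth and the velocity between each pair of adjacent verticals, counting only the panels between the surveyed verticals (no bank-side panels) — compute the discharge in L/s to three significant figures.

2690 L/s

Panel 1-2: Δb = 1.25 m, d̄ = (0.37+1.66)/2 = 1.015, v̄ = (0.12+0.30)/2 = 0.21 → q = 1.25×1.015×0.21 = 0.2664 m³/s
Panel 2-3: Δb = 0.8 m, d̄ = (1.66+1.60)/2 = 1.63, v̄ = (0.30+0.29)/2 = 0.295 → q = 0.8×1.63×0.295 = 0.3847 m³/s
Panel 3-4: Δb = 1.71 m, d̄ = (1.60+1.95)/2 = 1.775, v̄ = (0.29+0.36)/2 = 0.325 → q = 1.71×1.775×0.325 = 0.9865 m³/s
Panel 4-5: Δb = 2.09 m, d̄ = (1.95+1.07)/2 = 1.51, v̄ = (0.36+0.25)/2 = 0.305 → q = 2.09×1.51×0.305 = 0.9625 m³/s
Panel 5-6: Δb = 0.56 m, d̄ = (1.07+0.53)/2 = 0.8, v̄ = (0.25+0.17)/2 = 0.21 → q = 0.56×0.8×0.21 = 0.09408 m³/s
Q = Σ q = 2.694 m³/s
= 2.694 × 1000 = 2694 L/s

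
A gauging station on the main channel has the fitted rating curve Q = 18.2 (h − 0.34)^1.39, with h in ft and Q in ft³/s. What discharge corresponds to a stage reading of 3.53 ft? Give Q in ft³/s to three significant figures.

Q = 18.2 × (3.53 − 0.34)^1.39 = 18.2 × 3.19^1.39 = 91.27 ft³/s

91.3 ft³/s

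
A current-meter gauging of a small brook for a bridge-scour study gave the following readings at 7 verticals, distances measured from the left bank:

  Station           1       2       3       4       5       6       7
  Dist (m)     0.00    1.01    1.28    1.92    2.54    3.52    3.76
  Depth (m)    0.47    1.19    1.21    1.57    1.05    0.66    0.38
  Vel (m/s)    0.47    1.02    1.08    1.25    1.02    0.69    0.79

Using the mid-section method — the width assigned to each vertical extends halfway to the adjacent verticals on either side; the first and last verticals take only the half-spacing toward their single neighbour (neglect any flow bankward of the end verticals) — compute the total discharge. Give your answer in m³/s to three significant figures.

3.89 m³/s

w_1 = (1.01 − 0.00)/2 = 0.505 m; q_1 = 0.47 × 0.47 × 0.505 = 0.1116 m³/s
w_2 = (1.28 − 0.00)/2 = 0.64 m; q_2 = 1.02 × 1.19 × 0.64 = 0.7768 m³/s
w_3 = (1.92 − 1.01)/2 = 0.455 m; q_3 = 1.08 × 1.21 × 0.455 = 0.5946 m³/s
w_4 = (2.54 − 1.28)/2 = 0.63 m; q_4 = 1.25 × 1.57 × 0.63 = 1.236 m³/s
w_5 = (3.52 − 1.92)/2 = 0.8 m; q_5 = 1.02 × 1.05 × 0.8 = 0.8568 m³/s
w_6 = (3.76 − 2.54)/2 = 0.61 m; q_6 = 0.69 × 0.66 × 0.61 = 0.2778 m³/s
w_7 = (3.76 − 3.52)/2 = 0.12 m; q_7 = 0.79 × 0.38 × 0.12 = 0.03602 m³/s
Q = Σ qᵢ = 3.890 m³/s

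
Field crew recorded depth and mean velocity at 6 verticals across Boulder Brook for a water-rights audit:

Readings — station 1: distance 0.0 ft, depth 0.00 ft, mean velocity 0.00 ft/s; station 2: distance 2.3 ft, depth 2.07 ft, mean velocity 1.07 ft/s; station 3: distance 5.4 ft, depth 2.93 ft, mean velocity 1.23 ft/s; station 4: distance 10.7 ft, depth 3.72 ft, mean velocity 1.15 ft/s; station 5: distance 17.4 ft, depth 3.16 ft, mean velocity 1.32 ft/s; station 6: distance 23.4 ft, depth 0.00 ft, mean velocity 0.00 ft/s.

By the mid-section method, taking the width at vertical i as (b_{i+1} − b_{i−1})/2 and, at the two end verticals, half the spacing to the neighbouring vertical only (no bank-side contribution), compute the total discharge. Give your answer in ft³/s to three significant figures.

73.3 ft³/s

w_2 = (5.4 − 0.0)/2 = 2.7 ft; q_2 = 1.07 × 2.07 × 2.7 = 5.980 ft³/s
w_3 = (10.7 − 2.3)/2 = 4.2 ft; q_3 = 1.23 × 2.93 × 4.2 = 15.14 ft³/s
w_4 = (17.4 − 5.4)/2 = 6 ft; q_4 = 1.15 × 3.72 × 6 = 25.67 ft³/s
w_5 = (23.4 − 10.7)/2 = 6.35 ft; q_5 = 1.32 × 3.16 × 6.35 = 26.49 ft³/s
Stations 1, 6 contribute zero (depth or velocity is 0).
Q = Σ qᵢ = 73.27 ft³/s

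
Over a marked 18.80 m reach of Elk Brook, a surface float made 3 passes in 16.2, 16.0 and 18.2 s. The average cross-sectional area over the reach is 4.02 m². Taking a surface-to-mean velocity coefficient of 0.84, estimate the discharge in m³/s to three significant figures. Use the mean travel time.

t̄ = (16.2 + 16.0 + 18.2) / 3 = 16.8 s
v_surface = L / t̄ = 18.80 / 16.8 = 1.119 m/s
v_mean = 0.84 × 1.119 = 0.9400 m/s
Q = A × v_mean = 4.02 × 0.9400 = 3.779 m³/s

3.78 m³/s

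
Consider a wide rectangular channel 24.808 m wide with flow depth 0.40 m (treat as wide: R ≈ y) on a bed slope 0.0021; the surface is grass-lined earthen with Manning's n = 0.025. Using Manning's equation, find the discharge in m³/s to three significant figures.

A = b·y = 24.808 × 0.40 = 9.923 m²
Wide channel: R ≈ y = 0.40 m
Q = (1/n)·A·R^(2/3)·S^(1/2) = (1/0.025) × 9.923 × 0.4000^(2/3) × 0.0021^(1/2) = 9.875 m³/s

9.87 m³/s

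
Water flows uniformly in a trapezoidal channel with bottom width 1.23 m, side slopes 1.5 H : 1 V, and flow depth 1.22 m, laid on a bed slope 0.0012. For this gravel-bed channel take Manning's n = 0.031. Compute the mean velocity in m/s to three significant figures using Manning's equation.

A = (b + z·y)·y = (1.23 + 1.5×1.22)×1.22 = 3.733 m²
P = b + 2y√(1+z²) = 1.23 + 2×1.22×√(1+1.5²) = 5.629 m
R = A/P = 3.733/5.629 = 0.6632 m
Q = (1/n)·A·R^(2/3)·S^(1/2) = (1/0.031) × 3.733 × 0.6632^(2/3) × 0.0012^(1/2) = 3.173 m³/s
V = Q/A = 3.173/3.733 = 0.8498 m/s

0.850 m/s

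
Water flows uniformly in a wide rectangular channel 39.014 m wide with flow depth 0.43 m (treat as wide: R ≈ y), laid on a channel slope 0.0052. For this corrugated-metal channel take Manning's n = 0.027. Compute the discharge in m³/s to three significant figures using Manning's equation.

A = b·y = 39.014 × 0.43 = 16.78 m²
Wide channel: R ≈ y = 0.43 m
Q = (1/n)·A·R^(2/3)·S^(1/2) = (1/0.027) × 16.78 × 0.4300^(2/3) × 0.0052^(1/2) = 25.53 m³/s

25.5 m³/s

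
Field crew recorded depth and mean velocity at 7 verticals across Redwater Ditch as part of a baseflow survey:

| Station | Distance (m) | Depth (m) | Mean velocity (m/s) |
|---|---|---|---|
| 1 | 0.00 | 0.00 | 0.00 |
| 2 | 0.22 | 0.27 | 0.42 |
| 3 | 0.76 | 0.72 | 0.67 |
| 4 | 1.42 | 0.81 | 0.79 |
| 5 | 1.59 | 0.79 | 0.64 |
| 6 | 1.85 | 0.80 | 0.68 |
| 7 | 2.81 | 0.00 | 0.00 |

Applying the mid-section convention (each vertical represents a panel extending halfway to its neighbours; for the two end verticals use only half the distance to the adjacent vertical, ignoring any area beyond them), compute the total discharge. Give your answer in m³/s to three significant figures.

w_2 = (0.76 − 0.00)/2 = 0.38 m; q_2 = 0.42 × 0.27 × 0.38 = 0.04309 m³/s
w_3 = (1.42 − 0.22)/2 = 0.6 m; q_3 = 0.67 × 0.72 × 0.6 = 0.2894 m³/s
w_4 = (1.59 − 0.76)/2 = 0.415 m; q_4 = 0.79 × 0.81 × 0.415 = 0.2656 m³/s
w_5 = (1.85 − 1.42)/2 = 0.215 m; q_5 = 0.64 × 0.79 × 0.215 = 0.1087 m³/s
w_6 = (2.81 − 1.59)/2 = 0.61 m; q_6 = 0.68 × 0.80 × 0.61 = 0.3318 m³/s
Stations 1, 7 contribute zero (depth or velocity is 0).
Q = Σ qᵢ = 1.039 m³/s

1.04 m³/s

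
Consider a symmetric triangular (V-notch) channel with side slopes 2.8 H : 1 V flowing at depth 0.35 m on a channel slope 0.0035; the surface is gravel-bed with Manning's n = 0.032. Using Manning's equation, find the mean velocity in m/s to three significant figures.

A = z·y² = 2.8×0.35² = 0.3430 m²
P = 2y√(1+z²) = 2×0.35×√(1+2.8²) = 2.081 m
R = A/P = 0.3430/2.081 = 0.1648 m
Q = (1/n)·A·R^(2/3)·S^(1/2) = (1/0.032) × 0.3430 × 0.1648^(2/3) × 0.0035^(1/2) = 0.1906 m³/s
V = Q/A = 0.1906/0.3430 = 0.5557 m/s

0.556 m/s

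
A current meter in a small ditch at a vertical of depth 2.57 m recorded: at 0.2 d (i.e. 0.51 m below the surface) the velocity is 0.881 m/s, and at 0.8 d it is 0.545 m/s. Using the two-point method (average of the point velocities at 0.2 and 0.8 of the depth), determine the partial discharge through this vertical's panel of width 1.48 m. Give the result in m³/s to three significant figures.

v̄ = (0.881 + 0.545) / 2 = 0.7130 m/s
q = v̄ × d × w = 0.7130 × 2.57 × 1.48 = 2.712 m³/s

2.71 m³/s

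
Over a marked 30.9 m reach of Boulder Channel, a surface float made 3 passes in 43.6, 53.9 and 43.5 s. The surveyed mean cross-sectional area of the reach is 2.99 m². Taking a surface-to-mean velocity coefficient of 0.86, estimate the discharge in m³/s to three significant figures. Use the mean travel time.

t̄ = (43.6 + 53.9 + 43.5) / 3 = 47 s
v_surface = L / t̄ = 30.9 / 47 = 0.6574 m/s
v_mean = 0.86 × 0.6574 = 0.5654 m/s
Q = A × v_mean = 2.99 × 0.5654 = 1.691 m³/s

1.69 m³/s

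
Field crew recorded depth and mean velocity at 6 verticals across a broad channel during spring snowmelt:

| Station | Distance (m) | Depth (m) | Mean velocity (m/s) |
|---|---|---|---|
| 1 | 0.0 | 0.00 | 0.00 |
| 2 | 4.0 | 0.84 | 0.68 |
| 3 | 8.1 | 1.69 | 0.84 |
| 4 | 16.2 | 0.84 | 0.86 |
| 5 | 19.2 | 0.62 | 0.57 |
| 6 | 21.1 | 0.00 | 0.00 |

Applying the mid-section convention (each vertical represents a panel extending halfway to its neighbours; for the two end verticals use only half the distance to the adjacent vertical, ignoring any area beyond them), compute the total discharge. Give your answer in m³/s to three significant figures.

w_2 = (8.1 − 0.0)/2 = 4.05 m; q_2 = 0.68 × 0.84 × 4.05 = 2.313 m³/s
w_3 = (16.2 − 4.0)/2 = 6.1 m; q_3 = 0.84 × 1.69 × 6.1 = 8.660 m³/s
w_4 = (19.2 − 8.1)/2 = 5.55 m; q_4 = 0.86 × 0.84 × 5.55 = 4.009 m³/s
w_5 = (21.1 − 16.2)/2 = 2.45 m; q_5 = 0.57 × 0.62 × 2.45 = 0.8658 m³/s
Stations 1, 6 contribute zero (depth or velocity is 0).
Q = Σ qᵢ = 15.85 m³/s

15.8 m³/s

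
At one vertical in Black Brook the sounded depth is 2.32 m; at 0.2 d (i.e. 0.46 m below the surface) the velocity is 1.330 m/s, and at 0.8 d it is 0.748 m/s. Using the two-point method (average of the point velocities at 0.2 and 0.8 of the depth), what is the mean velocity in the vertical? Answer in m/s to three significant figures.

v̄ = (1.330 + 0.748) / 2 = 1.039 m/s

1.04 m/s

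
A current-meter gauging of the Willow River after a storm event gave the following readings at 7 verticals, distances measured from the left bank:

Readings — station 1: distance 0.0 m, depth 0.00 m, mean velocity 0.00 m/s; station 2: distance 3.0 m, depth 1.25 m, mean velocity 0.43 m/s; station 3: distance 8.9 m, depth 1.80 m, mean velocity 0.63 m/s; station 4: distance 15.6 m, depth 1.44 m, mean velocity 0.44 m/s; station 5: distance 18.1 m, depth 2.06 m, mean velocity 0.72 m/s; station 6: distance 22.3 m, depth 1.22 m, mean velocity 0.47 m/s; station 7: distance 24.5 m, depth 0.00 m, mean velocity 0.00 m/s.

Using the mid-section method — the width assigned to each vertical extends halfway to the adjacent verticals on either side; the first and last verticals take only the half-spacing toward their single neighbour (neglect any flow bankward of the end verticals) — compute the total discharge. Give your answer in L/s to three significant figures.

19300 L/s

w_2 = (8.9 − 0.0)/2 = 4.45 m; q_2 = 0.43 × 1.25 × 4.45 = 2.392 m³/s
w_3 = (15.6 − 3.0)/2 = 6.3 m; q_3 = 0.63 × 1.80 × 6.3 = 7.144 m³/s
w_4 = (18.1 − 8.9)/2 = 4.6 m; q_4 = 0.44 × 1.44 × 4.6 = 2.915 m³/s
w_5 = (22.3 − 15.6)/2 = 3.35 m; q_5 = 0.72 × 2.06 × 3.35 = 4.969 m³/s
w_6 = (24.5 − 18.1)/2 = 3.2 m; q_6 = 0.47 × 1.22 × 3.2 = 1.835 m³/s
Stations 1, 7 contribute zero (depth or velocity is 0).
Q = Σ qᵢ = 19.25 m³/s
= 19.25 × 1000 = 19250 L/s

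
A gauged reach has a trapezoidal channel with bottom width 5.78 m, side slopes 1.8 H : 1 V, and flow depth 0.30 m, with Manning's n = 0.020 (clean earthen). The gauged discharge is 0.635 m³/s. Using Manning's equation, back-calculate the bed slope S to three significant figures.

0.000257

A = (b + z·y)·y = (5.78 + 1.8×0.30)×0.30 = 1.896 m²
P = b + 2y√(1+z²) = 5.78 + 2×0.30×√(1+1.8²) = 7.015 m
R = A/P = 1.896/7.015 = 0.2703 m
S = (Q·n / (1·A·R^(2/3)))² = (0.635×0.020 / (1×1.896×0.4180))² = 0.0002568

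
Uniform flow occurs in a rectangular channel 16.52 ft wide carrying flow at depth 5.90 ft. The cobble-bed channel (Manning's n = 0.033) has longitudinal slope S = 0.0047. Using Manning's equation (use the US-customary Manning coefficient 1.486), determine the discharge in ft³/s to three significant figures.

A = b·y = 16.52 × 5.90 = 97.47 ft²
P = b + 2y = 16.52 + 2×5.90 = 28.32 ft
R = A/P = 97.47/28.32 = 3.442 ft
Q = (1.486/n)·A·R^(2/3)·S^(1/2) = (1.486/0.033) × 97.47 × 3.442^(2/3) × 0.0047^(1/2) = 685.9 ft³/s

686 ft³/s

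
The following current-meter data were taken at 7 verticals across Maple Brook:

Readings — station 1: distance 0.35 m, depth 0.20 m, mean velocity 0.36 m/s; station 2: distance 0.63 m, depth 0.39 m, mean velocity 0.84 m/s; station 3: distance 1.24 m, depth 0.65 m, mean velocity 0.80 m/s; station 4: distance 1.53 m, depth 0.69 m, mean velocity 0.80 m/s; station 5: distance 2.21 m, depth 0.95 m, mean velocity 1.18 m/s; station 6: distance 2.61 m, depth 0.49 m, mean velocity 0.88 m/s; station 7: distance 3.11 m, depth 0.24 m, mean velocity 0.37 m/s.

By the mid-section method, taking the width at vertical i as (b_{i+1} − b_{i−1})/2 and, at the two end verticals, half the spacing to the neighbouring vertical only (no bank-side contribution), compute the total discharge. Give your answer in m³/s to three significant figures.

w_1 = (0.63 − 0.35)/2 = 0.14 m; q_1 = 0.36 × 0.20 × 0.14 = 0.01008 m³/s
w_2 = (1.24 − 0.35)/2 = 0.445 m; q_2 = 0.84 × 0.39 × 0.445 = 0.1458 m³/s
w_3 = (1.53 − 0.63)/2 = 0.45 m; q_3 = 0.80 × 0.65 × 0.45 = 0.2340 m³/s
w_4 = (2.21 − 1.24)/2 = 0.485 m; q_4 = 0.80 × 0.69 × 0.485 = 0.2677 m³/s
w_5 = (2.61 − 1.53)/2 = 0.54 m; q_5 = 1.18 × 0.95 × 0.54 = 0.6053 m³/s
w_6 = (3.11 − 2.21)/2 = 0.45 m; q_6 = 0.88 × 0.49 × 0.45 = 0.1940 m³/s
w_7 = (3.11 − 2.61)/2 = 0.25 m; q_7 = 0.37 × 0.24 × 0.25 = 0.02220 m³/s
Q = Σ qᵢ = 1.479 m³/s

1.48 m³/s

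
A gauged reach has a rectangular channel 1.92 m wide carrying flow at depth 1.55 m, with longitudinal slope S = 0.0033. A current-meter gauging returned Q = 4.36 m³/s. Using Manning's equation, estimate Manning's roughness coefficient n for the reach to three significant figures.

A = b·y = 1.92 × 1.55 = 2.976 m²
P = b + 2y = 1.92 + 2×1.55 = 5.020 m
R = A/P = 2.976/5.020 = 0.5928 m
n = (1/Q)·A·R^(2/3)·S^(1/2) = (1/4.36) × 2.976 × 0.7057 × 0.05745 = 0.02767

0.0277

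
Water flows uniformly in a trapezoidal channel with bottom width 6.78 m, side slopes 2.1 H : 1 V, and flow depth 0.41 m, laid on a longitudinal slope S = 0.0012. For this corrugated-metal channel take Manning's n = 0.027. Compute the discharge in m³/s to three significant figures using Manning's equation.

A = (b + z·y)·y = (6.78 + 2.1×0.41)×0.41 = 3.133 m²
P = b + 2y√(1+z²) = 6.78 + 2×0.41×√(1+2.1²) = 8.687 m
R = A/P = 3.133/8.687 = 0.3606 m
Q = (1/n)·A·R^(2/3)·S^(1/2) = (1/0.027) × 3.133 × 0.3606^(2/3) × 0.0012^(1/2) = 2.036 m³/s

2.04 m³/s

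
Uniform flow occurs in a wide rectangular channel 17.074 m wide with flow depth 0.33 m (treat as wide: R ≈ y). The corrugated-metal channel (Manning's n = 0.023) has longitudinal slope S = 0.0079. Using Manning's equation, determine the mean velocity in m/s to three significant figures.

A = b·y = 17.074 × 0.33 = 5.634 m²
Wide channel: R ≈ y = 0.33 m
Q = (1/n)·A·R^(2/3)·S^(1/2) = (1/0.023) × 5.634 × 0.3300^(2/3) × 0.0079^(1/2) = 10.40 m³/s
V = Q/A = 10.40/5.634 = 1.845 m/s

1.85 m/s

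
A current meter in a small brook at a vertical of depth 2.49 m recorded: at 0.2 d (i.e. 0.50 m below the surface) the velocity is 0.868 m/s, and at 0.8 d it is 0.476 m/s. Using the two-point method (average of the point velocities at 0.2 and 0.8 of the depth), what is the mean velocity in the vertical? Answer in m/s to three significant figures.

0.672 m/s

v̄ = (0.868 + 0.476) / 2 = 0.6720 m/s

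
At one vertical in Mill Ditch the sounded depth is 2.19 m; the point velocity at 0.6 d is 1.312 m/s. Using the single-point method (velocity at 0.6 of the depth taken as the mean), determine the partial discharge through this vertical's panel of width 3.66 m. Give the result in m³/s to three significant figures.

10.5 m³/s

v̄ = v₀.₆ = 1.312 m/s
q = v̄ × d × w = 1.312 × 2.19 × 3.66 = 10.52 m³/s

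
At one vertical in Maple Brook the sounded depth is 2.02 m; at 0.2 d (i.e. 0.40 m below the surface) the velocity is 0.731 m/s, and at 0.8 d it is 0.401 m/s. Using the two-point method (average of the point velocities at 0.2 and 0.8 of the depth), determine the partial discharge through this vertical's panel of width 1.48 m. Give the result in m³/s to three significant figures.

1.69 m³/s

v̄ = (0.731 + 0.401) / 2 = 0.5660 m/s
q = v̄ × d × w = 0.5660 × 2.02 × 1.48 = 1.692 m³/s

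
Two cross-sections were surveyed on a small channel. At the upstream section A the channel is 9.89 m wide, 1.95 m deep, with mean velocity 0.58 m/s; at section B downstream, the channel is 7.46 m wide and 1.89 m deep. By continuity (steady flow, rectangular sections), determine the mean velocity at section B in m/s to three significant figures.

0.793 m/s

Q = A₁V₁ = (9.89×1.95) × 0.58 = 11.19 m³/s
A₂ = 7.46 × 1.89 = 14.10 m²
V₂ = Q/A₂ = 11.19/14.10 = 0.7933 m/s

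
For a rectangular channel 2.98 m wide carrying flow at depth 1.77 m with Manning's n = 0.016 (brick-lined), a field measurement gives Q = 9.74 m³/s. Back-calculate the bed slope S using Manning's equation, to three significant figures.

0.00116

A = b·y = 2.98 × 1.77 = 5.275 m²
P = b + 2y = 2.98 + 2×1.77 = 6.520 m
R = A/P = 5.275/6.520 = 0.8090 m
S = (Q·n / (1·A·R^(2/3)))² = (9.74×0.016 / (1×5.275×0.8682))² = 0.001158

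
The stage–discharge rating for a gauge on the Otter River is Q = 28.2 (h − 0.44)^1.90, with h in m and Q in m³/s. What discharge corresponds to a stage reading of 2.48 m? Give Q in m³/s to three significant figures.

Q = 28.2 × (2.48 − 0.44)^1.90 = 28.2 × 2.04^1.90 = 109.3 m³/s

109 m³/s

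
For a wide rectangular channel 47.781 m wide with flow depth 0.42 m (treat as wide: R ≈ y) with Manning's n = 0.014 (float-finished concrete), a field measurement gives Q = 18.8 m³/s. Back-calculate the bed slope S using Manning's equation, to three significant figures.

0.000547

A = b·y = 47.781 × 0.42 = 20.07 m²
Wide channel: R ≈ y = 0.42 m
S = (Q·n / (1·A·R^(2/3)))² = (18.8×0.014 / (1×20.07×0.5608))² = 0.0005469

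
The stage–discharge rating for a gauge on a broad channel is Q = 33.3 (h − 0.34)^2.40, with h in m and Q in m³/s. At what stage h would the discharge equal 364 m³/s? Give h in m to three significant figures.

h − h₀ = (Q/C)^(1/b) = (364/33.3)^(1/2.40) = 2.709 m
h = 0.34 + 2.709 = 3.049 m

3.05 m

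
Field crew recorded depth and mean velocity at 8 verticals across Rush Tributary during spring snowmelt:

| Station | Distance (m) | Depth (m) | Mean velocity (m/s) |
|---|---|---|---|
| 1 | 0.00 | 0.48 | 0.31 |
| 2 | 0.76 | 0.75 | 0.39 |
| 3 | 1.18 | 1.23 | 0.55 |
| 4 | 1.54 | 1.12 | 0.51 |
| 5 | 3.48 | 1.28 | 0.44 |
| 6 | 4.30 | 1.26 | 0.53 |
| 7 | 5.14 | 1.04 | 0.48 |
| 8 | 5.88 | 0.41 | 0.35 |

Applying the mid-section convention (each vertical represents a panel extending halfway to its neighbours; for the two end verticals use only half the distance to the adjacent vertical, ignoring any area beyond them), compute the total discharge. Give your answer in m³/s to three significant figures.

2.93 m³/s

w_1 = (0.76 − 0.00)/2 = 0.38 m; q_1 = 0.31 × 0.48 × 0.38 = 0.05654 m³/s
w_2 = (1.18 − 0.00)/2 = 0.59 m; q_2 = 0.39 × 0.75 × 0.59 = 0.1726 m³/s
w_3 = (1.54 − 0.76)/2 = 0.39 m; q_3 = 0.55 × 1.23 × 0.39 = 0.2638 m³/s
w_4 = (3.48 − 1.18)/2 = 1.15 m; q_4 = 0.51 × 1.12 × 1.15 = 0.6569 m³/s
w_5 = (4.30 − 1.54)/2 = 1.38 m; q_5 = 0.44 × 1.28 × 1.38 = 0.7772 m³/s
w_6 = (5.14 − 3.48)/2 = 0.83 m; q_6 = 0.53 × 1.26 × 0.83 = 0.5543 m³/s
w_7 = (5.88 − 4.30)/2 = 0.79 m; q_7 = 0.48 × 1.04 × 0.79 = 0.3944 m³/s
w_8 = (5.88 − 5.14)/2 = 0.37 m; q_8 = 0.35 × 0.41 × 0.37 = 0.05310 m³/s
Q = Σ qᵢ = 2.929 m³/s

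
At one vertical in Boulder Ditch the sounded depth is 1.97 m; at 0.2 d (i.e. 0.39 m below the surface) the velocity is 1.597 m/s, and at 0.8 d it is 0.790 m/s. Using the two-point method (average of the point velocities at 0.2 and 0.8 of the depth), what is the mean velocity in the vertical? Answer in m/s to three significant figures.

v̄ = (1.597 + 0.790) / 2 = 1.194 m/s

1.19 m/s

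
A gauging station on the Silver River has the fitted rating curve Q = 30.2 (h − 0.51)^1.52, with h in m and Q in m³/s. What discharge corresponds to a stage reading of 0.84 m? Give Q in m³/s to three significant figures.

5.60 m³/s

Q = 30.2 × (0.84 − 0.51)^1.52 = 30.2 × 0.33^1.52 = 5.599 m³/s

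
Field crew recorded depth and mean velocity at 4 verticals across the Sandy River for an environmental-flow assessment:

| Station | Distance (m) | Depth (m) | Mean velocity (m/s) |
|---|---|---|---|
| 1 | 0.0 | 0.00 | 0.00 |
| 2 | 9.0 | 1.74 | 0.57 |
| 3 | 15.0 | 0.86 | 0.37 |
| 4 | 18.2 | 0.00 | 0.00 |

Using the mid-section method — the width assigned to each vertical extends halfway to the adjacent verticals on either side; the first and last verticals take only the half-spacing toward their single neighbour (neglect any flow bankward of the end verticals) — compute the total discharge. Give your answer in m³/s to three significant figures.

w_2 = (15.0 − 0.0)/2 = 7.5 m; q_2 = 0.57 × 1.74 × 7.5 = 7.439 m³/s
w_3 = (18.2 − 9.0)/2 = 4.6 m; q_3 = 0.37 × 0.86 × 4.6 = 1.464 m³/s
Stations 1, 4 contribute zero (depth or velocity is 0).
Q = Σ qᵢ = 8.902 m³/s

8.90 m³/s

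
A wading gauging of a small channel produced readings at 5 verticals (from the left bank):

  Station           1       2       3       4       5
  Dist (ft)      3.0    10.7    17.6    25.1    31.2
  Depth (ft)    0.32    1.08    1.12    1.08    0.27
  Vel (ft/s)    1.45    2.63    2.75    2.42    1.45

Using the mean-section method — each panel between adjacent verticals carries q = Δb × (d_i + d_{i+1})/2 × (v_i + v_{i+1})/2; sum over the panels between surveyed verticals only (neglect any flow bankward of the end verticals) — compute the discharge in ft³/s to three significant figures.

60.7 ft³/s

Panel 1-2: Δb = 7.7 ft, d̄ = (0.32+1.08)/2 = 0.7, v̄ = (1.45+2.63)/2 = 2.04 → q = 7.7×0.7×2.04 = 11.00 ft³/s
Panel 2-3: Δb = 6.9 ft, d̄ = (1.08+1.12)/2 = 1.1, v̄ = (2.63+2.75)/2 = 2.69 → q = 6.9×1.1×2.69 = 20.42 ft³/s
Panel 3-4: Δb = 7.5 ft, d̄ = (1.12+1.08)/2 = 1.1, v̄ = (2.75+2.42)/2 = 2.585 → q = 7.5×1.1×2.585 = 21.33 ft³/s
Panel 4-5: Δb = 6.1 ft, d̄ = (1.08+0.27)/2 = 0.675, v̄ = (2.42+1.45)/2 = 1.935 → q = 6.1×0.675×1.935 = 7.967 ft³/s
Q = Σ q = 60.71 ft³/s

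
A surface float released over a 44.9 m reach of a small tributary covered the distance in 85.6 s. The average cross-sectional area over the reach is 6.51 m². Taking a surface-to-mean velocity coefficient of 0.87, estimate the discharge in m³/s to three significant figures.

v_surface = L / t̄ = 44.9 / 85.6 = 0.5245 m/s
v_mean = 0.87 × 0.5245 = 0.4563 m/s
Q = A × v_mean = 6.51 × 0.4563 = 2.971 m³/s

2.97 m³/s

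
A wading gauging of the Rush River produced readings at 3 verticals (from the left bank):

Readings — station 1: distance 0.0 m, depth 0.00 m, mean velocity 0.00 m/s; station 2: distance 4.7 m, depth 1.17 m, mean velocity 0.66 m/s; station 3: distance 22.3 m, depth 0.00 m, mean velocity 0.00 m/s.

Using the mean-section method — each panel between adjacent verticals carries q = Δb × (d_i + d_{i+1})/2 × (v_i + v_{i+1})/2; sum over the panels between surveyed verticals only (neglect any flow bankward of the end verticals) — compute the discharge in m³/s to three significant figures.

4.31 m³/s

Panel 1-2: Δb = 4.7 m, d̄ = (0.00+1.17)/2 = 0.585, v̄ = (0.00+0.66)/2 = 0.33 → q = 4.7×0.585×0.33 = 0.9073 m³/s
Panel 2-3: Δb = 17.6 m, d̄ = (1.17+0.00)/2 = 0.585, v̄ = (0.66+0.00)/2 = 0.33 → q = 17.6×0.585×0.33 = 3.398 m³/s
Q = Σ q = 4.305 m³/s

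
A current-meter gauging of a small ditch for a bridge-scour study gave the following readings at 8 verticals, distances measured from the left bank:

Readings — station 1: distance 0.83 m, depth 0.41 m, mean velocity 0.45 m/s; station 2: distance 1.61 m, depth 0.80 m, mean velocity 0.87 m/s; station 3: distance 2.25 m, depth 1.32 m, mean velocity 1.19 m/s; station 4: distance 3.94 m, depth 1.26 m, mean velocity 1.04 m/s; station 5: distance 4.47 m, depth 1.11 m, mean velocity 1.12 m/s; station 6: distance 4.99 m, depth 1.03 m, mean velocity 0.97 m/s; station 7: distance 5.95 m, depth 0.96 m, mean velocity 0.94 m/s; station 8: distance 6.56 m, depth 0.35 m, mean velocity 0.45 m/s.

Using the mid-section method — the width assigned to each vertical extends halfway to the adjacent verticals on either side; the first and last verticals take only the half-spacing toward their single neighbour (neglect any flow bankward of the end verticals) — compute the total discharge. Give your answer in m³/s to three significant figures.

w_1 = (1.61 − 0.83)/2 = 0.39 m; q_1 = 0.45 × 0.41 × 0.39 = 0.07196 m³/s
w_2 = (2.25 − 0.83)/2 = 0.71 m; q_2 = 0.87 × 0.80 × 0.71 = 0.4942 m³/s
w_3 = (3.94 − 1.61)/2 = 1.165 m; q_3 = 1.19 × 1.32 × 1.165 = 1.830 m³/s
w_4 = (4.47 − 2.25)/2 = 1.11 m; q_4 = 1.04 × 1.26 × 1.11 = 1.455 m³/s
w_5 = (4.99 − 3.94)/2 = 0.525 m; q_5 = 1.12 × 1.11 × 0.525 = 0.6527 m³/s
w_6 = (5.95 − 4.47)/2 = 0.74 m; q_6 = 0.97 × 1.03 × 0.74 = 0.7393 m³/s
w_7 = (6.56 − 4.99)/2 = 0.785 m; q_7 = 0.94 × 0.96 × 0.785 = 0.7084 m³/s
w_8 = (6.56 − 5.95)/2 = 0.305 m; q_8 = 0.45 × 0.35 × 0.305 = 0.04804 m³/s
Q = Σ qᵢ = 5.999 m³/s

6.00 m³/s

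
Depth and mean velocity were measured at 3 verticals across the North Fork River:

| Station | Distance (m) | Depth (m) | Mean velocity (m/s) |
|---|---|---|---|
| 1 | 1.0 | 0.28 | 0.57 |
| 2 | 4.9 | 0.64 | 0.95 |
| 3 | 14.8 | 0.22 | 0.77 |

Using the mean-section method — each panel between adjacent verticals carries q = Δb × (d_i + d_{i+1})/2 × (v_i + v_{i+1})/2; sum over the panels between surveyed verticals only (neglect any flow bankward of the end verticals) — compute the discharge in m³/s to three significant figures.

Panel 1-2: Δb = 3.9 m, d̄ = (0.28+0.64)/2 = 0.46, v̄ = (0.57+0.95)/2 = 0.76 → q = 3.9×0.46×0.76 = 1.363 m³/s
Panel 2-3: Δb = 9.9 m, d̄ = (0.64+0.22)/2 = 0.43, v̄ = (0.95+0.77)/2 = 0.86 → q = 9.9×0.43×0.86 = 3.661 m³/s
Q = Σ q = 5.024 m³/s

5.02 m³/s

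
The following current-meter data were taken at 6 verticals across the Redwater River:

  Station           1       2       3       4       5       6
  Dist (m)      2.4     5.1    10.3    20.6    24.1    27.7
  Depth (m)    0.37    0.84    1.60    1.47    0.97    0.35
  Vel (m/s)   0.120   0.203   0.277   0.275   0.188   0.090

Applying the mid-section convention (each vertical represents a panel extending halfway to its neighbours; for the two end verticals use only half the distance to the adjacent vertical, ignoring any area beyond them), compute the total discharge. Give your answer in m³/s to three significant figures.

7.66 m³/s

w_1 = (5.1 − 2.4)/2 = 1.35 m; q_1 = 0.120 × 0.37 × 1.35 = 0.05994 m³/s
w_2 = (10.3 − 2.4)/2 = 3.95 m; q_2 = 0.203 × 0.84 × 3.95 = 0.6736 m³/s
w_3 = (20.6 − 5.1)/2 = 7.75 m; q_3 = 0.277 × 1.60 × 7.75 = 3.435 m³/s
w_4 = (24.1 − 10.3)/2 = 6.9 m; q_4 = 0.275 × 1.47 × 6.9 = 2.789 m³/s
w_5 = (27.7 − 20.6)/2 = 3.55 m; q_5 = 0.188 × 0.97 × 3.55 = 0.6474 m³/s
w_6 = (27.7 − 24.1)/2 = 1.8 m; q_6 = 0.090 × 0.35 × 1.8 = 0.05670 m³/s
Q = Σ qᵢ = 7.662 m³/s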